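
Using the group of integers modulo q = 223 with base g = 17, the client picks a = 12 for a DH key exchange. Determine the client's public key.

171

Public value = 17^12 mod 223.
17^1 ≡ 17 (mod 223)
17^2 = (17^1)^2 ≡ 17^2 = 289 ≡ 66 (mod 223)
17^4 = (17^2)^2 ≡ 66^2 = 4356 ≡ 119 (mod 223)
17^8 = (17^4)^2 ≡ 119^2 = 14161 ≡ 112 (mod 223)
17^12 = 17^8 · 17^4 ≡ 112 · 119 ≡ 171 (mod 223).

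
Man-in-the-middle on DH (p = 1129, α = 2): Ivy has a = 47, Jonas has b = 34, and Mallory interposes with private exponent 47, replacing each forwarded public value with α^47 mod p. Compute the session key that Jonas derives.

388

Jonas receives Mallory's public value M = 2^47 mod 1129 instead of the honest one.
2^1 ≡ 2 (mod 1129)
2^2 = (2^1)^2 ≡ 2^2 = 4 ≡ 4 (mod 1129)
2^4 = (2^2)^2 ≡ 4^2 = 16 ≡ 16 (mod 1129)
2^8 = (2^4)^2 ≡ 16^2 = 256 ≡ 256 (mod 1129)
2^16 = (2^8)^2 ≡ 256^2 = 65536 ≡ 54 (mod 1129)
2^32 = (2^16)^2 ≡ 54^2 = 2916 ≡ 658 (mod 1129)
2^47 = 2^32 · 2^8 · 2^4 · 2^2 · 2^1 ≡ 658 · 256 · 16 · 4 · 2 ≡ 831 (mod 1129).
So M = 831. Jonas computes K = M^34 mod 1129.
831^1 ≡ 831 (mod 1129)
831^2 = (831^1)^2 ≡ 831^2 = 690561 ≡ 742 (mod 1129)
831^4 = (831^2)^2 ≡ 742^2 = 550564 ≡ 741 (mod 1129)
831^8 = (831^4)^2 ≡ 741^2 = 549081 ≡ 387 (mod 1129)
831^16 = (831^8)^2 ≡ 387^2 = 149769 ≡ 741 (mod 1129)
831^32 = (831^16)^2 ≡ 741^2 = 549081 ≡ 387 (mod 1129)
831^34 = 831^32 · 831^2 ≡ 387 · 742 ≡ 388 (mod 1129).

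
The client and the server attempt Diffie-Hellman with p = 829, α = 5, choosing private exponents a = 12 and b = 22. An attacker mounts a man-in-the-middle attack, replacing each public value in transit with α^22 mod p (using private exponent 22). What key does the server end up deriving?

199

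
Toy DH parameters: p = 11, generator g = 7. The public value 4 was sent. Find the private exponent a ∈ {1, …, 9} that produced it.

Try successive powers of 7 modulo 11:
7^1 ≡ 7
7^2 ≡ 5
7^3 ≡ 2
7^4 ≡ 3
7^5 ≡ 10
7^6 ≡ 4
Found: a = 6.

6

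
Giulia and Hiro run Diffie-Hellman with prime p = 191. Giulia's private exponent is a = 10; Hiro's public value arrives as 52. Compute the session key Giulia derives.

Shared key K = 52^10 mod 191.
52^1 ≡ 52 (mod 191)
52^2 = (52^1)^2 ≡ 52^2 = 2704 ≡ 30 (mod 191)
52^4 = (52^2)^2 ≡ 30^2 = 900 ≡ 136 (mod 191)
52^8 = (52^4)^2 ≡ 136^2 = 18496 ≡ 160 (mod 191)
52^10 = 52^8 · 52^2 ≡ 160 · 30 ≡ 25 (mod 191).

25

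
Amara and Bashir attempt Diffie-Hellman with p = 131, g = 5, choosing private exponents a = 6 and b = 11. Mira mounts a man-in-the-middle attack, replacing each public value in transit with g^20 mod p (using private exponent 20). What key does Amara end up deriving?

45

Amara receives Mira's public value M = 5^20 mod 131 instead of the honest one.
5^1 ≡ 5 (mod 131)
5^2 = (5^1)^2 ≡ 5^2 = 25 ≡ 25 (mod 131)
5^4 = (5^2)^2 ≡ 25^2 = 625 ≡ 101 (mod 131)
5^8 = (5^4)^2 ≡ 101^2 = 10201 ≡ 114 (mod 131)
5^16 = (5^8)^2 ≡ 114^2 = 12996 ≡ 27 (mod 131)
5^20 = 5^16 · 5^4 ≡ 27 · 101 ≡ 107 (mod 131).
So M = 107. Amara computes K = M^6 mod 131.
107^1 ≡ 107 (mod 131)
107^2 = (107^1)^2 ≡ 107^2 = 11449 ≡ 52 (mod 131)
107^4 = (107^2)^2 ≡ 52^2 = 2704 ≡ 84 (mod 131)
107^6 = 107^4 · 107^2 ≡ 84 · 52 ≡ 45 (mod 131).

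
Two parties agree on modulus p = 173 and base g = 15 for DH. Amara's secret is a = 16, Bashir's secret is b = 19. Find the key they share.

85

Bashir sends B = g^b mod p = 15^19 mod 173.
15^1 ≡ 15 (mod 173)
15^2 = (15^1)^2 ≡ 15^2 = 225 ≡ 52 (mod 173)
15^4 = (15^2)^2 ≡ 52^2 = 2704 ≡ 109 (mod 173)
15^8 = (15^4)^2 ≡ 109^2 = 11881 ≡ 117 (mod 173)
15^16 = (15^8)^2 ≡ 117^2 = 13689 ≡ 22 (mod 173)
15^19 = 15^16 · 15^2 · 15^1 ≡ 22 · 52 · 15 ≡ 33 (mod 173).
So B = 33. Amara then computes K = B^a mod p = 33^16 mod 173.
33^1 ≡ 33 (mod 173)
33^2 = (33^1)^2 ≡ 33^2 = 1089 ≡ 51 (mod 173)
33^4 = (33^2)^2 ≡ 51^2 = 2601 ≡ 6 (mod 173)
33^8 = (33^4)^2 ≡ 6^2 = 36 ≡ 36 (mod 173)
33^16 = (33^8)^2 ≡ 36^2 = 1296 ≡ 85 (mod 173)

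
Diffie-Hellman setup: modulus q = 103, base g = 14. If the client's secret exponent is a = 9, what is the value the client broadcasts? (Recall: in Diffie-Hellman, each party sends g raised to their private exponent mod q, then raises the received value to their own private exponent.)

Public value = 14^9 mod 103.
14^1 ≡ 14 (mod 103)
14^2 = (14^1)^2 ≡ 14^2 = 196 ≡ 93 (mod 103)
14^4 = (14^2)^2 ≡ 93^2 = 8649 ≡ 100 (mod 103)
14^8 = (14^4)^2 ≡ 100^2 = 10000 ≡ 9 (mod 103)
14^9 = 14^8 · 14^1 ≡ 9 · 14 ≡ 23 (mod 103).

23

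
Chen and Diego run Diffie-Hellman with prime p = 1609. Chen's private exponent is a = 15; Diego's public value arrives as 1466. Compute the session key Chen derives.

1390

Shared key K = 1466^15 mod 1609.
1466^1 ≡ 1466 (mod 1609)
1466^2 = (1466^1)^2 ≡ 1466^2 = 2149156 ≡ 1141 (mod 1609)
1466^4 = (1466^2)^2 ≡ 1141^2 = 1301881 ≡ 200 (mod 1609)
1466^8 = (1466^4)^2 ≡ 200^2 = 40000 ≡ 1384 (mod 1609)
1466^15 = 1466^8 · 1466^4 · 1466^2 · 1466^1 ≡ 1384 · 200 · 1141 · 1466 ≡ 1390 (mod 1609).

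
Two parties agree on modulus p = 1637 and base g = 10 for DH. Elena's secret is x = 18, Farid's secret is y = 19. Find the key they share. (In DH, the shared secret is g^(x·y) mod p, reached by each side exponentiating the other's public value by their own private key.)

Elena sends A = g^x mod p = 10^18 mod 1637.
10^1 ≡ 10 (mod 1637)
10^2 = (10^1)^2 ≡ 10^2 = 100 ≡ 100 (mod 1637)
10^4 = (10^2)^2 ≡ 100^2 = 10000 ≡ 178 (mod 1637)
10^8 = (10^4)^2 ≡ 178^2 = 31684 ≡ 581 (mod 1637)
10^16 = (10^8)^2 ≡ 581^2 = 337561 ≡ 339 (mod 1637)
10^18 = 10^16 · 10^2 ≡ 339 · 100 ≡ 1160 (mod 1637).
So A = 1160. Farid then computes K = A^y mod p = 1160^19 mod 1637.
1160^1 ≡ 1160 (mod 1637)
1160^2 = (1160^1)^2 ≡ 1160^2 = 1345600 ≡ 1623 (mod 1637)
1160^4 = (1160^2)^2 ≡ 1623^2 = 2634129 ≡ 196 (mod 1637)
1160^8 = (1160^4)^2 ≡ 196^2 = 38416 ≡ 765 (mod 1637)
1160^16 = (1160^8)^2 ≡ 765^2 = 585225 ≡ 816 (mod 1637)
1160^19 = 1160^16 · 1160^2 · 1160^1 ≡ 816 · 1623 · 1160 ≡ 1312 (mod 1637).

1312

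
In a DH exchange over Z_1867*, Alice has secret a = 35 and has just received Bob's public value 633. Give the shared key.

Shared key K = 633^35 mod 1867.
633^1 ≡ 633 (mod 1867)
633^2 = (633^1)^2 ≡ 633^2 = 400689 ≡ 1151 (mod 1867)
633^4 = (633^2)^2 ≡ 1151^2 = 1324801 ≡ 1098 (mod 1867)
633^8 = (633^4)^2 ≡ 1098^2 = 1205604 ≡ 1389 (mod 1867)
633^16 = (633^8)^2 ≡ 1389^2 = 1929321 ≡ 710 (mod 1867)
633^32 = (633^16)^2 ≡ 710^2 = 504100 ≡ 10 (mod 1867)
633^35 = 633^32 · 633^2 · 633^1 ≡ 10 · 1151 · 633 ≡ 796 (mod 1867).

796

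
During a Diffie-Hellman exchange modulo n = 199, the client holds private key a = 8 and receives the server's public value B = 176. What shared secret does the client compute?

Shared key K = 176^8 mod 199.
176^1 ≡ 176 (mod 199)
176^2 = (176^1)^2 ≡ 176^2 = 30976 ≡ 131 (mod 199)
176^4 = (176^2)^2 ≡ 131^2 = 17161 ≡ 47 (mod 199)
176^8 = (176^4)^2 ≡ 47^2 = 2209 ≡ 20 (mod 199)

20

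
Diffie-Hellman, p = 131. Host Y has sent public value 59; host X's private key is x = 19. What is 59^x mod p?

Shared key K = 59^19 mod 131.
59^1 ≡ 59 (mod 131)
59^2 = (59^1)^2 ≡ 59^2 = 3481 ≡ 75 (mod 131)
59^4 = (59^2)^2 ≡ 75^2 = 5625 ≡ 123 (mod 131)
59^8 = (59^4)^2 ≡ 123^2 = 15129 ≡ 64 (mod 131)
59^16 = (59^8)^2 ≡ 64^2 = 4096 ≡ 35 (mod 131)
59^19 = 59^16 · 59^2 · 59^1 ≡ 35 · 75 · 59 ≡ 33 (mod 131).

33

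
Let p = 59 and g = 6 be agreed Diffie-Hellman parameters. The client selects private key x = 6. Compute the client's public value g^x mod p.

46

Public value = 6^6 mod 59.
6^1 ≡ 6 (mod 59)
6^2 = (6^1)^2 ≡ 6^2 = 36 ≡ 36 (mod 59)
6^4 = (6^2)^2 ≡ 36^2 = 1296 ≡ 57 (mod 59)
6^6 = 6^4 · 6^2 ≡ 57 · 36 ≡ 46 (mod 59).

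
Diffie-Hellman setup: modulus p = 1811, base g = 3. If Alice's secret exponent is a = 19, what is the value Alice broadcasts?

Public value = 3^19 mod 1811.
3^1 ≡ 3 (mod 1811)
3^2 = (3^1)^2 ≡ 3^2 = 9 ≡ 9 (mod 1811)
3^4 = (3^2)^2 ≡ 9^2 = 81 ≡ 81 (mod 1811)
3^8 = (3^4)^2 ≡ 81^2 = 6561 ≡ 1128 (mod 1811)
3^16 = (3^8)^2 ≡ 1128^2 = 1272384 ≡ 1062 (mod 1811)
3^19 = 3^16 · 3^2 · 3^1 ≡ 1062 · 9 · 3 ≡ 1509 (mod 1811).

1509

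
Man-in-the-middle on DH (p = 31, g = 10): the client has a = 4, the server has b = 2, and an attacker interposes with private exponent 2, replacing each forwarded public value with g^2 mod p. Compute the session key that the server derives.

18

The server receives an attacker's public value M = 10^2 mod 31 instead of the honest one.
10^1 ≡ 10 (mod 31)
10^2 = (10^1)^2 ≡ 10^2 = 100 ≡ 7 (mod 31)
So M = 7. The server computes K = M^2 mod 31.
7^1 ≡ 7 (mod 31)
7^2 = (7^1)^2 ≡ 7^2 = 49 ≡ 18 (mod 31)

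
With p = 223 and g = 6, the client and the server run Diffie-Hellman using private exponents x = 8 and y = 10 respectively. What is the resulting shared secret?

47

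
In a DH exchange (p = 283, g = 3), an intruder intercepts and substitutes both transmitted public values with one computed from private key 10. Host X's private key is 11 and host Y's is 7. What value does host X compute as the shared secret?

Host X receives an intruder's public value M = 3^10 mod 283 instead of the honest one.
3^1 ≡ 3 (mod 283)
3^2 = (3^1)^2 ≡ 3^2 = 9 ≡ 9 (mod 283)
3^4 = (3^2)^2 ≡ 9^2 = 81 ≡ 81 (mod 283)
3^8 = (3^4)^2 ≡ 81^2 = 6561 ≡ 52 (mod 283)
3^10 = 3^8 · 3^2 ≡ 52 · 9 ≡ 185 (mod 283).
So M = 185. Host X computes K = M^11 mod 283.
185^1 ≡ 185 (mod 283)
185^2 = (185^1)^2 ≡ 185^2 = 34225 ≡ 265 (mod 283)
185^4 = (185^2)^2 ≡ 265^2 = 70225 ≡ 41 (mod 283)
185^8 = (185^4)^2 ≡ 41^2 = 1681 ≡ 266 (mod 283)
185^11 = 185^8 · 185^2 · 185^1 ≡ 266 · 265 · 185 ≡ 10 (mod 283).

10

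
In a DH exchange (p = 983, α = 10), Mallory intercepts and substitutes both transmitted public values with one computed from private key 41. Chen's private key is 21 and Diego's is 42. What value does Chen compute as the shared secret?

Chen receives Mallory's public value M = 10^41 mod 983 instead of the honest one.
10^1 ≡ 10 (mod 983)
10^2 = (10^1)^2 ≡ 10^2 = 100 ≡ 100 (mod 983)
10^4 = (10^2)^2 ≡ 100^2 = 10000 ≡ 170 (mod 983)
10^8 = (10^4)^2 ≡ 170^2 = 28900 ≡ 393 (mod 983)
10^16 = (10^8)^2 ≡ 393^2 = 154449 ≡ 118 (mod 983)
10^32 = (10^16)^2 ≡ 118^2 = 13924 ≡ 162 (mod 983)
10^41 = 10^32 · 10^8 · 10^1 ≡ 162 · 393 · 10 ≡ 659 (mod 983).
So M = 659. Chen computes K = M^21 mod 983.
659^1 ≡ 659 (mod 983)
659^2 = (659^1)^2 ≡ 659^2 = 434281 ≡ 778 (mod 983)
659^4 = (659^2)^2 ≡ 778^2 = 605284 ≡ 739 (mod 983)
659^8 = (659^4)^2 ≡ 739^2 = 546121 ≡ 556 (mod 983)
659^16 = (659^8)^2 ≡ 556^2 = 309136 ≡ 474 (mod 983)
659^21 = 659^16 · 659^4 · 659^1 ≡ 474 · 739 · 659 ≡ 584 (mod 983).

584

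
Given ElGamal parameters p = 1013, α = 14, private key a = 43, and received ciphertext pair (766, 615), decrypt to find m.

Shared mask s = c₁^a mod p = 766^43 mod 1013.
766^1 ≡ 766 (mod 1013)
766^2 = (766^1)^2 ≡ 766^2 = 586756 ≡ 229 (mod 1013)
766^4 = (766^2)^2 ≡ 229^2 = 52441 ≡ 778 (mod 1013)
766^8 = (766^4)^2 ≡ 778^2 = 605284 ≡ 523 (mod 1013)
766^16 = (766^8)^2 ≡ 523^2 = 273529 ≡ 19 (mod 1013)
766^32 = (766^16)^2 ≡ 19^2 = 361 ≡ 361 (mod 1013)
766^43 = 766^32 · 766^8 · 766^2 · 766^1 ≡ 361 · 523 · 229 · 766 ≡ 719 (mod 1013).
So s = 719; s⁻¹ ≡ 348 (mod 1013).
m = c₂ · s⁻¹ mod 1013 = 615 · 348 mod 1013 = 277.

277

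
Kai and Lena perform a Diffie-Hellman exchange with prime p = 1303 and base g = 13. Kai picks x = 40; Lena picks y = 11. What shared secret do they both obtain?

499

Kai sends A = g^x mod p = 13^40 mod 1303.
13^1 ≡ 13 (mod 1303)
13^2 = (13^1)^2 ≡ 13^2 = 169 ≡ 169 (mod 1303)
13^4 = (13^2)^2 ≡ 169^2 = 28561 ≡ 1198 (mod 1303)
13^8 = (13^4)^2 ≡ 1198^2 = 1435204 ≡ 601 (mod 1303)
13^16 = (13^8)^2 ≡ 601^2 = 361201 ≡ 270 (mod 1303)
13^32 = (13^16)^2 ≡ 270^2 = 72900 ≡ 1235 (mod 1303)
13^40 = 13^32 · 13^8 ≡ 1235 · 601 ≡ 828 (mod 1303).
So A = 828. Lena then computes K = A^y mod p = 828^11 mod 1303.
828^1 ≡ 828 (mod 1303)
828^2 = (828^1)^2 ≡ 828^2 = 685584 ≡ 206 (mod 1303)
828^4 = (828^2)^2 ≡ 206^2 = 42436 ≡ 740 (mod 1303)
828^8 = (828^4)^2 ≡ 740^2 = 547600 ≡ 340 (mod 1303)
828^11 = 828^8 · 828^2 · 828^1 ≡ 340 · 206 · 828 ≡ 499 (mod 1303).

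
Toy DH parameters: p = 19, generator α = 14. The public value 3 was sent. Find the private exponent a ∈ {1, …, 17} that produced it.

Try successive powers of 14 modulo 19:
14^1 ≡ 14
14^2 ≡ 6
14^3 ≡ 8
14^4 ≡ 17
14^5 ≡ 10
14^6 ≡ 7
14^7 ≡ 3
Found: a = 7.

7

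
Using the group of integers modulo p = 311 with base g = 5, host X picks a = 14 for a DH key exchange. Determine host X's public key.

Public value = 5^14 mod 311.
5^1 ≡ 5 (mod 311)
5^2 = (5^1)^2 ≡ 5^2 = 25 ≡ 25 (mod 311)
5^4 = (5^2)^2 ≡ 25^2 = 625 ≡ 3 (mod 311)
5^8 = (5^4)^2 ≡ 3^2 = 9 ≡ 9 (mod 311)
5^14 = 5^8 · 5^4 · 5^2 ≡ 9 · 3 · 25 ≡ 53 (mod 311).

53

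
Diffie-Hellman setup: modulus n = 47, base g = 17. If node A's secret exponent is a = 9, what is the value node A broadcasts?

Public value = 17^9 (mod 47).
17^1 ≡ 17 (mod 47)
17^2 = (17^1)^2 ≡ 17^2 = 289 ≡ 7 (mod 47)
17^4 = (17^2)^2 ≡ 7^2 = 49 ≡ 2 (mod 47)
17^8 = (17^4)^2 ≡ 2^2 = 4 ≡ 4 (mod 47)
17^9 = 17^8 · 17^1 ≡ 4 · 17 ≡ 21 (mod 47).

21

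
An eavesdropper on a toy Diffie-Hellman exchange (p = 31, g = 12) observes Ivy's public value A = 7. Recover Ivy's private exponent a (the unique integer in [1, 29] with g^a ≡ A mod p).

22

Try successive powers of 12 modulo 31:
12^1 ≡ 12
12^2 ≡ 20
12^3 ≡ 23
12^4 ≡ 28
12^5 ≡ 26
12^6 ≡ 2
12^7 ≡ 24
12^8 ≡ 9
12^9 ≡ 15
12^10 ≡ 25
12^11 ≡ 21
12^12 ≡ 4
12^13 ≡ 17
12^14 ≡ 18
12^15 ≡ 30
12^16 ≡ 19
12^17 ≡ 11
12^18 ≡ 8
12^19 ≡ 3
12^20 ≡ 5
12^21 ≡ 29
12^22 ≡ 7
Found: a = 22.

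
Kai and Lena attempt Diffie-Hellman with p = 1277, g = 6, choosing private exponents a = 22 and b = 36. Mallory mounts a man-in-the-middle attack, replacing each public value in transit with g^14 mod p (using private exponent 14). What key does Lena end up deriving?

Lena receives Mallory's public value M = 6^14 mod 1277 instead of the honest one.
6^1 ≡ 6 (mod 1277)
6^2 = (6^1)^2 ≡ 6^2 = 36 ≡ 36 (mod 1277)
6^4 = (6^2)^2 ≡ 36^2 = 1296 ≡ 19 (mod 1277)
6^8 = (6^4)^2 ≡ 19^2 = 361 ≡ 361 (mod 1277)
6^14 = 6^8 · 6^4 · 6^2 ≡ 361 · 19 · 36 ≡ 463 (mod 1277).
So M = 463. Lena computes K = M^36 mod 1277.
463^1 ≡ 463 (mod 1277)
463^2 = (463^1)^2 ≡ 463^2 = 214369 ≡ 1110 (mod 1277)
463^4 = (463^2)^2 ≡ 1110^2 = 1232100 ≡ 1072 (mod 1277)
463^8 = (463^4)^2 ≡ 1072^2 = 1149184 ≡ 1161 (mod 1277)
463^16 = (463^8)^2 ≡ 1161^2 = 1347921 ≡ 686 (mod 1277)
463^32 = (463^16)^2 ≡ 686^2 = 470596 ≡ 660 (mod 1277)
463^36 = 463^32 · 463^4 ≡ 660 · 1072 ≡ 62 (mod 1277).

62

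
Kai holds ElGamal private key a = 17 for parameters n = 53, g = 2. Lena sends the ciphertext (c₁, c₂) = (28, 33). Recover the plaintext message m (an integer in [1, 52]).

34

Shared mask s = c₁^a mod n = 28^17 mod 53.
28^1 ≡ 28 (mod 53)
28^2 = (28^1)^2 ≡ 28^2 = 784 ≡ 42 (mod 53)
28^4 = (28^2)^2 ≡ 42^2 = 1764 ≡ 15 (mod 53)
28^8 = (28^4)^2 ≡ 15^2 = 225 ≡ 13 (mod 53)
28^16 = (28^8)^2 ≡ 13^2 = 169 ≡ 10 (mod 53)
28^17 = 28^16 · 28^1 ≡ 10 · 28 ≡ 15 (mod 53).
So s = 15; s⁻¹ ≡ 46 (mod 53).
m = c₂ · s⁻¹ mod 53 = 33 · 46 mod 53 = 34.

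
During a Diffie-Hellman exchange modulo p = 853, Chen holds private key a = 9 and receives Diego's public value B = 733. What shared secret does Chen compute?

569

Shared key K = 733^9 mod 853.
733^1 ≡ 733 (mod 853)
733^2 = (733^1)^2 ≡ 733^2 = 537289 ≡ 752 (mod 853)
733^4 = (733^2)^2 ≡ 752^2 = 565504 ≡ 818 (mod 853)
733^8 = (733^4)^2 ≡ 818^2 = 669124 ≡ 372 (mod 853)
733^9 = 733^8 · 733^1 ≡ 372 · 733 ≡ 569 (mod 853).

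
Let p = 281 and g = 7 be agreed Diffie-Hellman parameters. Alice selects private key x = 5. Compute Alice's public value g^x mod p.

Public value = 7^5 mod 281.
7^1 ≡ 7 (mod 281)
7^2 = (7^1)^2 ≡ 7^2 = 49 ≡ 49 (mod 281)
7^4 = (7^2)^2 ≡ 49^2 = 2401 ≡ 153 (mod 281)
7^5 = 7^4 · 7^1 ≡ 153 · 7 ≡ 228 (mod 281).

228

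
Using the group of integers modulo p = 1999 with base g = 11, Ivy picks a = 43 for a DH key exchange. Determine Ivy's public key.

1811

Public value = 11^43 mod 1999.
11^1 ≡ 11 (mod 1999)
11^2 = (11^1)^2 ≡ 11^2 = 121 ≡ 121 (mod 1999)
11^4 = (11^2)^2 ≡ 121^2 = 14641 ≡ 648 (mod 1999)
11^8 = (11^4)^2 ≡ 648^2 = 419904 ≡ 114 (mod 1999)
11^16 = (11^8)^2 ≡ 114^2 = 12996 ≡ 1002 (mod 1999)
11^32 = (11^16)^2 ≡ 1002^2 = 1004004 ≡ 506 (mod 1999)
11^43 = 11^32 · 11^8 · 11^2 · 11^1 ≡ 506 · 114 · 121 · 11 ≡ 1811 (mod 1999).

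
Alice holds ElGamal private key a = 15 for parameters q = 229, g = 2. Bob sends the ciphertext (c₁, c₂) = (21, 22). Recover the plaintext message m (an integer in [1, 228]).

176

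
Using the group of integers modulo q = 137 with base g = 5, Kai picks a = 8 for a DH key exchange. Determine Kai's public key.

Public value = 5^8 mod 137.
5^1 ≡ 5 (mod 137)
5^2 = (5^1)^2 ≡ 5^2 = 25 ≡ 25 (mod 137)
5^4 = (5^2)^2 ≡ 25^2 = 625 ≡ 77 (mod 137)
5^8 = (5^4)^2 ≡ 77^2 = 5929 ≡ 38 (mod 137)

38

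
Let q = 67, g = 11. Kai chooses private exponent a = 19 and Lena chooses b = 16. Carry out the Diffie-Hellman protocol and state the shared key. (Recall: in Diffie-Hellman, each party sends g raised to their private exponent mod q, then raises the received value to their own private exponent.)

47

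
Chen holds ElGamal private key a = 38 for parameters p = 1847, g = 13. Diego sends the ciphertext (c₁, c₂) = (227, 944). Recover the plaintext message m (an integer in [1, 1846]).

1741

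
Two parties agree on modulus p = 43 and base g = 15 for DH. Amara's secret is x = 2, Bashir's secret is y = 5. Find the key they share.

25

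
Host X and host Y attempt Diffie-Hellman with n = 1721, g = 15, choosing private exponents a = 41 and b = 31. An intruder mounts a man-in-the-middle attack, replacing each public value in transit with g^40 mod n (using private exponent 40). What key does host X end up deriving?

Host X receives an intruder's public value M = 15^40 mod 1721 instead of the honest one.
15^1 ≡ 15 (mod 1721)
15^2 = (15^1)^2 ≡ 15^2 = 225 ≡ 225 (mod 1721)
15^4 = (15^2)^2 ≡ 225^2 = 50625 ≡ 716 (mod 1721)
15^8 = (15^4)^2 ≡ 716^2 = 512656 ≡ 1519 (mod 1721)
15^16 = (15^8)^2 ≡ 1519^2 = 2307361 ≡ 1221 (mod 1721)
15^32 = (15^16)^2 ≡ 1221^2 = 1490841 ≡ 455 (mod 1721)
15^40 = 15^32 · 15^8 ≡ 455 · 1519 ≡ 1024 (mod 1721).
So M = 1024. Host X computes K = M^41 mod 1721.
1024^1 ≡ 1024 (mod 1721)
1024^2 = (1024^1)^2 ≡ 1024^2 = 1048576 ≡ 487 (mod 1721)
1024^4 = (1024^2)^2 ≡ 487^2 = 237169 ≡ 1392 (mod 1721)
1024^8 = (1024^4)^2 ≡ 1392^2 = 1937664 ≡ 1539 (mod 1721)
1024^16 = (1024^8)^2 ≡ 1539^2 = 2368521 ≡ 425 (mod 1721)
1024^32 = (1024^16)^2 ≡ 425^2 = 180625 ≡ 1641 (mod 1721)
1024^41 = 1024^32 · 1024^8 · 1024^1 ≡ 1641 · 1539 · 1024 ≡ 417 (mod 1721).

417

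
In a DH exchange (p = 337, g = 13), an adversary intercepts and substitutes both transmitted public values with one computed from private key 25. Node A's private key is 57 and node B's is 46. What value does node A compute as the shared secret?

Node A receives an adversary's public value M = 13^25 mod 337 instead of the honest one.
13^1 ≡ 13 (mod 337)
13^2 = (13^1)^2 ≡ 13^2 = 169 ≡ 169 (mod 337)
13^4 = (13^2)^2 ≡ 169^2 = 28561 ≡ 253 (mod 337)
13^8 = (13^4)^2 ≡ 253^2 = 64009 ≡ 316 (mod 337)
13^16 = (13^8)^2 ≡ 316^2 = 99856 ≡ 104 (mod 337)
13^25 = 13^16 · 13^8 · 13^1 ≡ 104 · 316 · 13 ≡ 253 (mod 337).
So M = 253. Node A computes K = M^57 mod 337.
253^1 ≡ 253 (mod 337)
253^2 = (253^1)^2 ≡ 253^2 = 64009 ≡ 316 (mod 337)
253^4 = (253^2)^2 ≡ 316^2 = 99856 ≡ 104 (mod 337)
253^8 = (253^4)^2 ≡ 104^2 = 10816 ≡ 32 (mod 337)
253^16 = (253^8)^2 ≡ 32^2 = 1024 ≡ 13 (mod 337)
253^32 = (253^16)^2 ≡ 13^2 = 169 ≡ 169 (mod 337)
253^57 = 253^32 · 253^16 · 253^8 · 253^1 ≡ 169 · 13 · 32 · 253 ≡ 52 (mod 337).

52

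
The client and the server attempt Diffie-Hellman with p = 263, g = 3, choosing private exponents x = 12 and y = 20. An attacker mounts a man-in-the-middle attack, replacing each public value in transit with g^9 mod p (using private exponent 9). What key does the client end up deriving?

173

The client receives an attacker's public value M = 3^9 mod 263 instead of the honest one.
3^1 ≡ 3 (mod 263)
3^2 = (3^1)^2 ≡ 3^2 = 9 ≡ 9 (mod 263)
3^4 = (3^2)^2 ≡ 9^2 = 81 ≡ 81 (mod 263)
3^8 = (3^4)^2 ≡ 81^2 = 6561 ≡ 249 (mod 263)
3^9 = 3^8 · 3^1 ≡ 249 · 3 ≡ 221 (mod 263).
So M = 221. The client computes K = M^12 mod 263.
221^1 ≡ 221 (mod 263)
221^2 = (221^1)^2 ≡ 221^2 = 48841 ≡ 186 (mod 263)
221^4 = (221^2)^2 ≡ 186^2 = 34596 ≡ 143 (mod 263)
221^8 = (221^4)^2 ≡ 143^2 = 20449 ≡ 198 (mod 263)
221^12 = 221^8 · 221^4 ≡ 198 · 143 ≡ 173 (mod 263).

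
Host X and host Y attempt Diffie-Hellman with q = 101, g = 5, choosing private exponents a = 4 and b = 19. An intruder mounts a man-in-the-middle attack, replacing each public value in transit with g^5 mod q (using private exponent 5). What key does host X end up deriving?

84

Host X receives an intruder's public value M = 5^5 mod 101 instead of the honest one.
5^1 ≡ 5 (mod 101)
5^2 = (5^1)^2 ≡ 5^2 = 25 ≡ 25 (mod 101)
5^4 = (5^2)^2 ≡ 25^2 = 625 ≡ 19 (mod 101)
5^5 = 5^4 · 5^1 ≡ 19 · 5 ≡ 95 (mod 101).
So M = 95. Host X computes K = M^4 mod 101.
95^1 ≡ 95 (mod 101)
95^2 = (95^1)^2 ≡ 95^2 = 9025 ≡ 36 (mod 101)
95^4 = (95^2)^2 ≡ 36^2 = 1296 ≡ 84 (mod 101)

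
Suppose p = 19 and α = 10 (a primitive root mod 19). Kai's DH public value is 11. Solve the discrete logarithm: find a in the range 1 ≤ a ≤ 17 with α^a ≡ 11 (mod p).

6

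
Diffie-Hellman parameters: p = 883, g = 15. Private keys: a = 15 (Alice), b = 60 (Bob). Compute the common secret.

199

Bob sends B = g^b mod p = 15^60 mod 883.
15^1 ≡ 15 (mod 883)
15^2 = (15^1)^2 ≡ 15^2 = 225 ≡ 225 (mod 883)
15^4 = (15^2)^2 ≡ 225^2 = 50625 ≡ 294 (mod 883)
15^8 = (15^4)^2 ≡ 294^2 = 86436 ≡ 785 (mod 883)
15^16 = (15^8)^2 ≡ 785^2 = 616225 ≡ 774 (mod 883)
15^32 = (15^16)^2 ≡ 774^2 = 599076 ≡ 402 (mod 883)
15^60 = 15^32 · 15^16 · 15^8 · 15^4 ≡ 402 · 774 · 785 · 294 ≡ 838 (mod 883).
So B = 838. Alice then computes K = B^a mod p = 838^15 mod 883.
838^1 ≡ 838 (mod 883)
838^2 = (838^1)^2 ≡ 838^2 = 702244 ≡ 259 (mod 883)
838^4 = (838^2)^2 ≡ 259^2 = 67081 ≡ 856 (mod 883)
838^8 = (838^4)^2 ≡ 856^2 = 732736 ≡ 729 (mod 883)
838^15 = 838^8 · 838^4 · 838^2 · 838^1 ≡ 729 · 856 · 259 · 838 ≡ 199 (mod 883).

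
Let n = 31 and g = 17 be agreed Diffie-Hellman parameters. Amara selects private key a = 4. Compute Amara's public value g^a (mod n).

7

Public value = 17^4 (mod 31).
17^1 ≡ 17 (mod 31)
17^2 = (17^1)^2 ≡ 17^2 = 289 ≡ 10 (mod 31)
17^4 = (17^2)^2 ≡ 10^2 = 100 ≡ 7 (mod 31)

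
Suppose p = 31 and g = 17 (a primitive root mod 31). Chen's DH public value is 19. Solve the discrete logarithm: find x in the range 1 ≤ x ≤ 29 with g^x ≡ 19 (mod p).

Try successive powers of 17 modulo 31:
17^1 ≡ 17
17^2 ≡ 10
17^3 ≡ 15
17^4 ≡ 7
17^5 ≡ 26
17^6 ≡ 8
17^7 ≡ 12
17^8 ≡ 18
17^9 ≡ 27
17^10 ≡ 25
17^11 ≡ 22
17^12 ≡ 2
17^13 ≡ 3
17^14 ≡ 20
17^15 ≡ 30
17^16 ≡ 14
17^17 ≡ 21
17^18 ≡ 16
17^19 ≡ 24
17^20 ≡ 5
17^21 ≡ 23
17^22 ≡ 19
Found: x = 22.

22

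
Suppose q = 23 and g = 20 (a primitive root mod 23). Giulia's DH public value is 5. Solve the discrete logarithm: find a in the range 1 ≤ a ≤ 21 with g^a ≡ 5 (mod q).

Try successive powers of 20 modulo 23:
20^1 ≡ 20
20^2 ≡ 9
20^3 ≡ 19
20^4 ≡ 12
20^5 ≡ 10
20^6 ≡ 16
20^7 ≡ 21
20^8 ≡ 6
20^9 ≡ 5
Found: a = 9.

9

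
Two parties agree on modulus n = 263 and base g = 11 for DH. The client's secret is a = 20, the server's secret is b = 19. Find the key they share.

81

The server sends B = g^b mod n = 11^19 mod 263.
11^1 ≡ 11 (mod 263)
11^2 = (11^1)^2 ≡ 11^2 = 121 ≡ 121 (mod 263)
11^4 = (11^2)^2 ≡ 121^2 = 14641 ≡ 176 (mod 263)
11^8 = (11^4)^2 ≡ 176^2 = 30976 ≡ 205 (mod 263)
11^16 = (11^8)^2 ≡ 205^2 = 42025 ≡ 208 (mod 263)
11^19 = 11^16 · 11^2 · 11^1 ≡ 208 · 121 · 11 ≡ 172 (mod 263).
So B = 172. The client then computes K = B^a mod n = 172^20 mod 263.
172^1 ≡ 172 (mod 263)
172^2 = (172^1)^2 ≡ 172^2 = 29584 ≡ 128 (mod 263)
172^4 = (172^2)^2 ≡ 128^2 = 16384 ≡ 78 (mod 263)
172^8 = (172^4)^2 ≡ 78^2 = 6084 ≡ 35 (mod 263)
172^16 = (172^8)^2 ≡ 35^2 = 1225 ≡ 173 (mod 263)
172^20 = 172^16 · 172^4 ≡ 173 · 78 ≡ 81 (mod 263).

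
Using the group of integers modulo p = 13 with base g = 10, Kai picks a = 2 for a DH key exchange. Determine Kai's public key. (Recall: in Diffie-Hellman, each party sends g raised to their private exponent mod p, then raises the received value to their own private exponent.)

9

Public value = 10^2 mod 13.
10^1 ≡ 10 (mod 13)
10^2 = (10^1)^2 ≡ 10^2 = 100 ≡ 9 (mod 13)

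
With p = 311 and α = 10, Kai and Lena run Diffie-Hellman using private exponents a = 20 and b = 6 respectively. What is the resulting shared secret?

Kai sends A = α^a mod p = 10^20 mod 311.
10^1 ≡ 10 (mod 311)
10^2 = (10^1)^2 ≡ 10^2 = 100 ≡ 100 (mod 311)
10^4 = (10^2)^2 ≡ 100^2 = 10000 ≡ 48 (mod 311)
10^8 = (10^4)^2 ≡ 48^2 = 2304 ≡ 127 (mod 311)
10^16 = (10^8)^2 ≡ 127^2 = 16129 ≡ 268 (mod 311)
10^20 = 10^16 · 10^4 ≡ 268 · 48 ≡ 113 (mod 311).
So A = 113. Lena then computes K = A^b mod p = 113^6 mod 311.
113^1 ≡ 113 (mod 311)
113^2 = (113^1)^2 ≡ 113^2 = 12769 ≡ 18 (mod 311)
113^4 = (113^2)^2 ≡ 18^2 = 324 ≡ 13 (mod 311)
113^6 = 113^4 · 113^2 ≡ 13 · 18 ≡ 234 (mod 311).

234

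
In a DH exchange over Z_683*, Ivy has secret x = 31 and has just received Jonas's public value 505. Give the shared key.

32

Shared key K = 505^31 mod 683.
505^1 ≡ 505 (mod 683)
505^2 = (505^1)^2 ≡ 505^2 = 255025 ≡ 266 (mod 683)
505^4 = (505^2)^2 ≡ 266^2 = 70756 ≡ 407 (mod 683)
505^8 = (505^4)^2 ≡ 407^2 = 165649 ≡ 363 (mod 683)
505^16 = (505^8)^2 ≡ 363^2 = 131769 ≡ 633 (mod 683)
505^31 = 505^16 · 505^8 · 505^4 · 505^2 · 505^1 ≡ 633 · 363 · 407 · 266 · 505 ≡ 32 (mod 683).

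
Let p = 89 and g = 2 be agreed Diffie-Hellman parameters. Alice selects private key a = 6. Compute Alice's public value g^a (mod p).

Public value = 2^6 (mod 89).
2^1 ≡ 2 (mod 89)
2^2 = (2^1)^2 ≡ 2^2 = 4 ≡ 4 (mod 89)
2^4 = (2^2)^2 ≡ 4^2 = 16 ≡ 16 (mod 89)
2^6 = 2^4 · 2^2 ≡ 16 · 4 ≡ 64 (mod 89).

64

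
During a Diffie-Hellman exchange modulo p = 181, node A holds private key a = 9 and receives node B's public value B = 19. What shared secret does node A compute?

19

Shared key K = 19^9 mod 181.
19^1 ≡ 19 (mod 181)
19^2 = (19^1)^2 ≡ 19^2 = 361 ≡ 180 (mod 181)
19^4 = (19^2)^2 ≡ 180^2 = 32400 ≡ 1 (mod 181)
19^8 = (19^4)^2 ≡ 1^2 = 1 ≡ 1 (mod 181)
19^9 = 19^8 · 19^1 ≡ 1 · 19 ≡ 19 (mod 181).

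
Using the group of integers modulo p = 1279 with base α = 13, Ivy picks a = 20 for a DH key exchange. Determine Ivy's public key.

Public value = 13^20 mod 1279.
13^1 ≡ 13 (mod 1279)
13^2 = (13^1)^2 ≡ 13^2 = 169 ≡ 169 (mod 1279)
13^4 = (13^2)^2 ≡ 169^2 = 28561 ≡ 423 (mod 1279)
13^8 = (13^4)^2 ≡ 423^2 = 178929 ≡ 1148 (mod 1279)
13^16 = (13^8)^2 ≡ 1148^2 = 1317904 ≡ 534 (mod 1279)
13^20 = 13^16 · 13^4 ≡ 534 · 423 ≡ 778 (mod 1279).

778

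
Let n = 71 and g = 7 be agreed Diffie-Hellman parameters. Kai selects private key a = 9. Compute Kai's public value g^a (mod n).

Public value = 7^9 (mod 71).
7^1 ≡ 7 (mod 71)
7^2 = (7^1)^2 ≡ 7^2 = 49 ≡ 49 (mod 71)
7^4 = (7^2)^2 ≡ 49^2 = 2401 ≡ 58 (mod 71)
7^8 = (7^4)^2 ≡ 58^2 = 3364 ≡ 27 (mod 71)
7^9 = 7^8 · 7^1 ≡ 27 · 7 ≡ 47 (mod 71).

47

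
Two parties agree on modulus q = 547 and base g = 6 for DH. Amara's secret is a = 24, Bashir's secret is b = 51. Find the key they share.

Bashir sends B = g^b mod q = 6^51 mod 547.
6^1 ≡ 6 (mod 547)
6^2 = (6^1)^2 ≡ 6^2 = 36 ≡ 36 (mod 547)
6^4 = (6^2)^2 ≡ 36^2 = 1296 ≡ 202 (mod 547)
6^8 = (6^4)^2 ≡ 202^2 = 40804 ≡ 326 (mod 547)
6^16 = (6^8)^2 ≡ 326^2 = 106276 ≡ 158 (mod 547)
6^32 = (6^16)^2 ≡ 158^2 = 24964 ≡ 349 (mod 547)
6^51 = 6^32 · 6^16 · 6^2 · 6^1 ≡ 349 · 158 · 36 · 6 ≡ 294 (mod 547).
So B = 294. Amara then computes K = B^a mod q = 294^24 mod 547.
294^1 ≡ 294 (mod 547)
294^2 = (294^1)^2 ≡ 294^2 = 86436 ≡ 10 (mod 547)
294^4 = (294^2)^2 ≡ 10^2 = 100 ≡ 100 (mod 547)
294^8 = (294^4)^2 ≡ 100^2 = 10000 ≡ 154 (mod 547)
294^16 = (294^8)^2 ≡ 154^2 = 23716 ≡ 195 (mod 547)
294^24 = 294^16 · 294^8 ≡ 195 · 154 ≡ 492 (mod 547).

492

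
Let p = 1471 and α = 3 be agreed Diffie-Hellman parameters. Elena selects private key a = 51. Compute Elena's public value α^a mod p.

797

Public value = 3^51 mod 1471.
3^1 ≡ 3 (mod 1471)
3^2 = (3^1)^2 ≡ 3^2 = 9 ≡ 9 (mod 1471)
3^4 = (3^2)^2 ≡ 9^2 = 81 ≡ 81 (mod 1471)
3^8 = (3^4)^2 ≡ 81^2 = 6561 ≡ 677 (mod 1471)
3^16 = (3^8)^2 ≡ 677^2 = 458329 ≡ 848 (mod 1471)
3^32 = (3^16)^2 ≡ 848^2 = 719104 ≡ 1256 (mod 1471)
3^51 = 3^32 · 3^16 · 3^2 · 3^1 ≡ 1256 · 848 · 9 · 3 ≡ 797 (mod 1471).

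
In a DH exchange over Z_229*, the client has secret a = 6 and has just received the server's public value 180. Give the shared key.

Shared key K = 180^6 mod 229.
180^1 ≡ 180 (mod 229)
180^2 = (180^1)^2 ≡ 180^2 = 32400 ≡ 111 (mod 229)
180^4 = (180^2)^2 ≡ 111^2 = 12321 ≡ 184 (mod 229)
180^6 = 180^4 · 180^2 ≡ 184 · 111 ≡ 43 (mod 229).

43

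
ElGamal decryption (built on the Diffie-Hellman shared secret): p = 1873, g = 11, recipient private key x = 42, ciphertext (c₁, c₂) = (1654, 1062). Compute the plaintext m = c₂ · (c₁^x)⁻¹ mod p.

1653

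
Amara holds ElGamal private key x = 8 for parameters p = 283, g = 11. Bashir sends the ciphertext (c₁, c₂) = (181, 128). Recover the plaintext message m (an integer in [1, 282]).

Shared mask s = c₁^x mod p = 181^8 mod 283.
181^1 ≡ 181 (mod 283)
181^2 = (181^1)^2 ≡ 181^2 = 32761 ≡ 216 (mod 283)
181^4 = (181^2)^2 ≡ 216^2 = 46656 ≡ 244 (mod 283)
181^8 = (181^4)^2 ≡ 244^2 = 59536 ≡ 106 (mod 283)
So s = 106; s⁻¹ ≡ 275 (mod 283).
m = c₂ · s⁻¹ mod 283 = 128 · 275 mod 283 = 108.

108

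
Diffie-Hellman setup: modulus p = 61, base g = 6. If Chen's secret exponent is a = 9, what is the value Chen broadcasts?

8

Public value = 6^9 (mod 61).
6^1 ≡ 6 (mod 61)
6^2 = (6^1)^2 ≡ 6^2 = 36 ≡ 36 (mod 61)
6^4 = (6^2)^2 ≡ 36^2 = 1296 ≡ 15 (mod 61)
6^8 = (6^4)^2 ≡ 15^2 = 225 ≡ 42 (mod 61)
6^9 = 6^8 · 6^1 ≡ 42 · 6 ≡ 8 (mod 61).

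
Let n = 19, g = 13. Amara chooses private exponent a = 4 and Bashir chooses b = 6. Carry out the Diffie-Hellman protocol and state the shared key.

11

Bashir sends B = g^b mod n = 13^6 mod 19.
13^1 ≡ 13 (mod 19)
13^2 = (13^1)^2 ≡ 13^2 = 169 ≡ 17 (mod 19)
13^4 = (13^2)^2 ≡ 17^2 = 289 ≡ 4 (mod 19)
13^6 = 13^4 · 13^2 ≡ 4 · 17 ≡ 11 (mod 19).
So B = 11. Amara then computes K = B^a mod n = 11^4 mod 19.
11^1 ≡ 11 (mod 19)
11^2 = (11^1)^2 ≡ 11^2 = 121 ≡ 7 (mod 19)
11^4 = (11^2)^2 ≡ 7^2 = 49 ≡ 11 (mod 19)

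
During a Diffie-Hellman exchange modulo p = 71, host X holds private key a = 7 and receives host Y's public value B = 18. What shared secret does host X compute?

25

Shared key K = 18^7 mod 71.
18^1 ≡ 18 (mod 71)
18^2 = (18^1)^2 ≡ 18^2 = 324 ≡ 40 (mod 71)
18^4 = (18^2)^2 ≡ 40^2 = 1600 ≡ 38 (mod 71)
18^7 = 18^4 · 18^2 · 18^1 ≡ 38 · 40 · 18 ≡ 25 (mod 71).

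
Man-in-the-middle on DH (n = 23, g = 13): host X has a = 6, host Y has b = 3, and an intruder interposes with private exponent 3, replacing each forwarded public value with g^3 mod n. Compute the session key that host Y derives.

3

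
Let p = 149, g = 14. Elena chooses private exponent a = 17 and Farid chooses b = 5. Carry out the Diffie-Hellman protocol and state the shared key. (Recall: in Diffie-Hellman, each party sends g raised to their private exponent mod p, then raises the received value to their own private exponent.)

106

Elena sends A = g^a mod p = 14^17 mod 149.
14^1 ≡ 14 (mod 149)
14^2 = (14^1)^2 ≡ 14^2 = 196 ≡ 47 (mod 149)
14^4 = (14^2)^2 ≡ 47^2 = 2209 ≡ 123 (mod 149)
14^8 = (14^4)^2 ≡ 123^2 = 15129 ≡ 80 (mod 149)
14^16 = (14^8)^2 ≡ 80^2 = 6400 ≡ 142 (mod 149)
14^17 = 14^16 · 14^1 ≡ 142 · 14 ≡ 51 (mod 149).
So A = 51. Farid then computes K = A^b mod p = 51^5 mod 149.
51^1 ≡ 51 (mod 149)
51^2 = (51^1)^2 ≡ 51^2 = 2601 ≡ 68 (mod 149)
51^4 = (51^2)^2 ≡ 68^2 = 4624 ≡ 5 (mod 149)
51^5 = 51^4 · 51^1 ≡ 5 · 51 ≡ 106 (mod 149).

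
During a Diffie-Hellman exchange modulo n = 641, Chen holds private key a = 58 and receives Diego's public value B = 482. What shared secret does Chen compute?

Shared key K = 482^58 mod 641.
482^1 ≡ 482 (mod 641)
482^2 = (482^1)^2 ≡ 482^2 = 232324 ≡ 282 (mod 641)
482^4 = (482^2)^2 ≡ 282^2 = 79524 ≡ 40 (mod 641)
482^8 = (482^4)^2 ≡ 40^2 = 1600 ≡ 318 (mod 641)
482^16 = (482^8)^2 ≡ 318^2 = 101124 ≡ 487 (mod 641)
482^32 = (482^16)^2 ≡ 487^2 = 237169 ≡ 640 (mod 641)
482^58 = 482^32 · 482^16 · 482^8 · 482^2 ≡ 640 · 487 · 318 · 282 ≡ 400 (mod 641).

400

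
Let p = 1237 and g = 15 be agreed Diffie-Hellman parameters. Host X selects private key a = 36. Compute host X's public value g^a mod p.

816

Public value = 15^36 mod 1237.
15^1 ≡ 15 (mod 1237)
15^2 = (15^1)^2 ≡ 15^2 = 225 ≡ 225 (mod 1237)
15^4 = (15^2)^2 ≡ 225^2 = 50625 ≡ 1145 (mod 1237)
15^8 = (15^4)^2 ≡ 1145^2 = 1311025 ≡ 1042 (mod 1237)
15^16 = (15^8)^2 ≡ 1042^2 = 1085764 ≡ 915 (mod 1237)
15^32 = (15^16)^2 ≡ 915^2 = 837225 ≡ 1013 (mod 1237)
15^36 = 15^32 · 15^4 ≡ 1013 · 1145 ≡ 816 (mod 1237).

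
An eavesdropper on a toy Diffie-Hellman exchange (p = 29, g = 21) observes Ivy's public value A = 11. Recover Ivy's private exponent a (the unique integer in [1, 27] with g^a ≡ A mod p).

13

Try successive powers of 21 modulo 29:
21^1 ≡ 21
21^2 ≡ 6
21^3 ≡ 10
21^4 ≡ 7
21^5 ≡ 2
21^6 ≡ 13
21^7 ≡ 12
21^8 ≡ 20
21^9 ≡ 14
21^10 ≡ 4
21^11 ≡ 26
21^12 ≡ 24
21^13 ≡ 11
Found: a = 13.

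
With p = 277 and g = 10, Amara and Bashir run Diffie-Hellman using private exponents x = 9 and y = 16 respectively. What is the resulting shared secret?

30

Bashir sends B = g^y mod p = 10^16 mod 277.
10^1 ≡ 10 (mod 277)
10^2 = (10^1)^2 ≡ 10^2 = 100 ≡ 100 (mod 277)
10^4 = (10^2)^2 ≡ 100^2 = 10000 ≡ 28 (mod 277)
10^8 = (10^4)^2 ≡ 28^2 = 784 ≡ 230 (mod 277)
10^16 = (10^8)^2 ≡ 230^2 = 52900 ≡ 270 (mod 277)
So B = 270. Amara then computes K = B^x mod p = 270^9 mod 277.
270^1 ≡ 270 (mod 277)
270^2 = (270^1)^2 ≡ 270^2 = 72900 ≡ 49 (mod 277)
270^4 = (270^2)^2 ≡ 49^2 = 2401 ≡ 185 (mod 277)
270^8 = (270^4)^2 ≡ 185^2 = 34225 ≡ 154 (mod 277)
270^9 = 270^8 · 270^1 ≡ 154 · 270 ≡ 30 (mod 277).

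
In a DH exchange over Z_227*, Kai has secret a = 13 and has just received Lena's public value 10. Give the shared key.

28

Shared key K = 10^13 mod 227.
10^1 ≡ 10 (mod 227)
10^2 = (10^1)^2 ≡ 10^2 = 100 ≡ 100 (mod 227)
10^4 = (10^2)^2 ≡ 100^2 = 10000 ≡ 12 (mod 227)
10^8 = (10^4)^2 ≡ 12^2 = 144 ≡ 144 (mod 227)
10^13 = 10^8 · 10^4 · 10^1 ≡ 144 · 12 · 10 ≡ 28 (mod 227).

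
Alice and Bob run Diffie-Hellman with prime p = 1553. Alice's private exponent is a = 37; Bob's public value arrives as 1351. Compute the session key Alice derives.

Shared key K = 1351^37 mod 1553.
1351^1 ≡ 1351 (mod 1553)
1351^2 = (1351^1)^2 ≡ 1351^2 = 1825201 ≡ 426 (mod 1553)
1351^4 = (1351^2)^2 ≡ 426^2 = 181476 ≡ 1328 (mod 1553)
1351^8 = (1351^4)^2 ≡ 1328^2 = 1763584 ≡ 929 (mod 1553)
1351^16 = (1351^8)^2 ≡ 929^2 = 863041 ≡ 1126 (mod 1553)
1351^32 = (1351^16)^2 ≡ 1126^2 = 1267876 ≡ 628 (mod 1553)
1351^37 = 1351^32 · 1351^4 · 1351^1 ≡ 628 · 1328 · 1351 ≡ 13 (mod 1553).

13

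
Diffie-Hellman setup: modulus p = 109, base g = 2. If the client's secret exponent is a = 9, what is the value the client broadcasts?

76

Public value = 2^9 mod 109.
2^1 ≡ 2 (mod 109)
2^2 = (2^1)^2 ≡ 2^2 = 4 ≡ 4 (mod 109)
2^4 = (2^2)^2 ≡ 4^2 = 16 ≡ 16 (mod 109)
2^8 = (2^4)^2 ≡ 16^2 = 256 ≡ 38 (mod 109)
2^9 = 2^8 · 2^1 ≡ 38 · 2 ≡ 76 (mod 109).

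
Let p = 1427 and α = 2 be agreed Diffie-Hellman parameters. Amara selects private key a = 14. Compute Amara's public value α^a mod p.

687

Public value = 2^14 mod 1427.
2^1 ≡ 2 (mod 1427)
2^2 = (2^1)^2 ≡ 2^2 = 4 ≡ 4 (mod 1427)
2^4 = (2^2)^2 ≡ 4^2 = 16 ≡ 16 (mod 1427)
2^8 = (2^4)^2 ≡ 16^2 = 256 ≡ 256 (mod 1427)
2^14 = 2^8 · 2^4 · 2^2 ≡ 256 · 16 · 4 ≡ 687 (mod 1427).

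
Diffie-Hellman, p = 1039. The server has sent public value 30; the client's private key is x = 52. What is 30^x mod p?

33

Shared key K = 30^52 mod 1039.
30^1 ≡ 30 (mod 1039)
30^2 = (30^1)^2 ≡ 30^2 = 900 ≡ 900 (mod 1039)
30^4 = (30^2)^2 ≡ 900^2 = 810000 ≡ 619 (mod 1039)
30^8 = (30^4)^2 ≡ 619^2 = 383161 ≡ 809 (mod 1039)
30^16 = (30^8)^2 ≡ 809^2 = 654481 ≡ 950 (mod 1039)
30^32 = (30^16)^2 ≡ 950^2 = 902500 ≡ 648 (mod 1039)
30^52 = 30^32 · 30^16 · 30^4 ≡ 648 · 950 · 619 ≡ 33 (mod 1039).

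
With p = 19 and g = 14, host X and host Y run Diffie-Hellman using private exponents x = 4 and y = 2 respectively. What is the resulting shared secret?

Host X sends A = g^x mod p = 14^4 mod 19.
14^1 ≡ 14 (mod 19)
14^2 = (14^1)^2 ≡ 14^2 = 196 ≡ 6 (mod 19)
14^4 = (14^2)^2 ≡ 6^2 = 36 ≡ 17 (mod 19)
So A = 17. Host Y then computes K = A^y mod p = 17^2 mod 19.
17^1 ≡ 17 (mod 19)
17^2 = (17^1)^2 ≡ 17^2 = 289 ≡ 4 (mod 19)

4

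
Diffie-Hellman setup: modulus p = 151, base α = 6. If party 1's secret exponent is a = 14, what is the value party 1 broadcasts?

Public value = 6^{14} \pmod{151}.
6^1 ≡ 6 (mod 151)
6^2 = (6^1)^2 ≡ 6^2 = 36 ≡ 36 (mod 151)
6^4 = (6^2)^2 ≡ 36^2 = 1296 ≡ 88 (mod 151)
6^8 = (6^4)^2 ≡ 88^2 = 7744 ≡ 43 (mod 151)
6^14 = 6^8 · 6^4 · 6^2 ≡ 43 · 88 · 36 ≡ 22 (mod 151).

22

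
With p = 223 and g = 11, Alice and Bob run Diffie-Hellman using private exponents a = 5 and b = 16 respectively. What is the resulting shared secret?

Bob sends B = g^b mod p = 11^16 mod 223.
11^1 ≡ 11 (mod 223)
11^2 = (11^1)^2 ≡ 11^2 = 121 ≡ 121 (mod 223)
11^4 = (11^2)^2 ≡ 121^2 = 14641 ≡ 146 (mod 223)
11^8 = (11^4)^2 ≡ 146^2 = 21316 ≡ 131 (mod 223)
11^16 = (11^8)^2 ≡ 131^2 = 17161 ≡ 213 (mod 223)
So B = 213. Alice then computes K = B^a mod p = 213^5 mod 223.
213^1 ≡ 213 (mod 223)
213^2 = (213^1)^2 ≡ 213^2 = 45369 ≡ 100 (mod 223)
213^4 = (213^2)^2 ≡ 100^2 = 10000 ≡ 188 (mod 223)
213^5 = 213^4 · 213^1 ≡ 188 · 213 ≡ 127 (mod 223).

127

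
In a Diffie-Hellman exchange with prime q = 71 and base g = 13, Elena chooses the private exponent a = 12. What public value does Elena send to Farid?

Public value = 13^{12} \pmod{71}.
13^1 ≡ 13 (mod 71)
13^2 = (13^1)^2 ≡ 13^2 = 169 ≡ 27 (mod 71)
13^4 = (13^2)^2 ≡ 27^2 = 729 ≡ 19 (mod 71)
13^8 = (13^4)^2 ≡ 19^2 = 361 ≡ 6 (mod 71)
13^12 = 13^8 · 13^4 ≡ 6 · 19 ≡ 43 (mod 71).

43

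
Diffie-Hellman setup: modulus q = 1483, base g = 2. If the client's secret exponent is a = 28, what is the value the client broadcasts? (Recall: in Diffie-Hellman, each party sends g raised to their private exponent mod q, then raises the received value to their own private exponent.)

592

Public value = 2^28 mod 1483.
2^1 ≡ 2 (mod 1483)
2^2 = (2^1)^2 ≡ 2^2 = 4 ≡ 4 (mod 1483)
2^4 = (2^2)^2 ≡ 4^2 = 16 ≡ 16 (mod 1483)
2^8 = (2^4)^2 ≡ 16^2 = 256 ≡ 256 (mod 1483)
2^16 = (2^8)^2 ≡ 256^2 = 65536 ≡ 284 (mod 1483)
2^28 = 2^16 · 2^8 · 2^4 ≡ 284 · 256 · 16 ≡ 592 (mod 1483).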